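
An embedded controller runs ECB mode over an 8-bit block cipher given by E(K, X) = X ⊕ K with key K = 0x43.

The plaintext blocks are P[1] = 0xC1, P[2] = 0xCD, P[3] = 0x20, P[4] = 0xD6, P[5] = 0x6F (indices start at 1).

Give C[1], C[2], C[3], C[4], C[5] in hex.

C[1] = 0x82, C[2] = 0x8E, C[3] = 0x63, C[4] = 0x95, C[5] = 0x2C

ECB encryption: C_i = E(K, P_i).
C[1]: E(K, 0xC1) = 0x82.
C[2]: E(K, 0xCD) = 0x8E.
C[3]: E(K, 0x20) = 0x63.
C[4]: E(K, 0xD6) = 0x95.
C[5]: E(K, 0x6F) = 0x2C.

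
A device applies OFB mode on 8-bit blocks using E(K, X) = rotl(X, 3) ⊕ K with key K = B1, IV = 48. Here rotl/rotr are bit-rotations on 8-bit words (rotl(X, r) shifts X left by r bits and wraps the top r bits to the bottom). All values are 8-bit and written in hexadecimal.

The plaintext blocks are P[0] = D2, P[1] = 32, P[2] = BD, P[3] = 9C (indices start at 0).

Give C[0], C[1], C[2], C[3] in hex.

OFB encryption: S_i = E(K, S_{i−1}) with S_{−1} = IV; C_i = P_i ⊕ S_i.
C[0]: S = E(K, 48) = F3; D2 ⊕ F3 = 21.
C[1]: S = E(K, F3) = 2E; 32 ⊕ 2E = 1C.
C[2]: S = E(K, 2E) = C0; BD ⊕ C0 = 7D.
C[3]: S = E(K, C0) = B7; 9C ⊕ B7 = 2B.

C[0] = 21, C[1] = 1C, C[2] = 7D, C[3] = 2B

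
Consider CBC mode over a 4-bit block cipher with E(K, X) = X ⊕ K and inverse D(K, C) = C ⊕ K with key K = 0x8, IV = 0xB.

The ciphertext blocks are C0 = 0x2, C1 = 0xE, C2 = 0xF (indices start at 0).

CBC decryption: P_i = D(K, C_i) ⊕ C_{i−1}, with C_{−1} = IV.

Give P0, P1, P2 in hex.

P0 = 0x1, P1 = 0x4, P2 = 0x9

P0: D(K, 0x2) = 0xA; 0xA ⊕ 0xB = 0x1.
P1: D(K, 0xE) = 0x6; 0x6 ⊕ 0x2 = 0x4.
P2: D(K, 0xF) = 0x7; 0x7 ⊕ 0xE = 0x9.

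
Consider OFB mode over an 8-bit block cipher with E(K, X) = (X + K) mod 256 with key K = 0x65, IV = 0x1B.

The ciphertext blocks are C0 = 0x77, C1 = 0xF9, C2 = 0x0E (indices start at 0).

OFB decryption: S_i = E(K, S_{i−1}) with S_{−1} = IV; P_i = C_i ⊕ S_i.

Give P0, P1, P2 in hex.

P0: S = E(K, 0x1B) = 0x80; 0x77 ⊕ 0x80 = 0xF7.
P1: S = E(K, 0x80) = 0xE5; 0xF9 ⊕ 0xE5 = 0x1C.
P2: S = E(K, 0xE5) = 0x4A; 0x0E ⊕ 0x4A = 0x44.

P0 = 0xF7, P1 = 0x1C, P2 = 0x44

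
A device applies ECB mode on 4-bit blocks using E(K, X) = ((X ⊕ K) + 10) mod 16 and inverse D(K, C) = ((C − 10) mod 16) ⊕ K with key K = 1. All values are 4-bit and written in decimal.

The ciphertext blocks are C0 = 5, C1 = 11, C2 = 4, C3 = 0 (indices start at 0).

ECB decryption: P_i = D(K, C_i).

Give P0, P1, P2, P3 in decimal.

P0 = 10, P1 = 0, P2 = 11, P3 = 7

P0: D(K, 5) = 10.
P1: D(K, 11) = 0.
P2: D(K, 4) = 11.
P3: D(K, 0) = 7.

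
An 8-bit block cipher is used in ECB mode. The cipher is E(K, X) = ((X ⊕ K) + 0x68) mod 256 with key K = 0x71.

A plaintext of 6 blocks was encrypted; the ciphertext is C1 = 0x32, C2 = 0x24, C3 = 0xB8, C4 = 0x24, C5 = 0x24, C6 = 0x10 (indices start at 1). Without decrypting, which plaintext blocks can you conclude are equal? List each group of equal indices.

P2 = P4 = P5

ECB encrypts each block independently with the same key, so equal ciphertext blocks imply equal plaintext blocks.
C2 = C4 = C5 = 0x24, so P2 = P4 = P5.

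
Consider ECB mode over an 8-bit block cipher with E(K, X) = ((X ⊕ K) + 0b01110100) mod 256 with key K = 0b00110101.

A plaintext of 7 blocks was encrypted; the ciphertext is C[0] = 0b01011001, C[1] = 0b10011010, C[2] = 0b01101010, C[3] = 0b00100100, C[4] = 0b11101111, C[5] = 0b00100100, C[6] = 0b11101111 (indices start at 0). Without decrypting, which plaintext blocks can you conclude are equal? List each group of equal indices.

ECB encrypts each block independently with the same key, so equal ciphertext blocks imply equal plaintext blocks.
C[3] = C[5] = 0b00100100, so P[3] = P[5].
C[4] = C[6] = 0b11101111, so P[4] = P[6].

P[3] = P[5]; P[4] = P[6]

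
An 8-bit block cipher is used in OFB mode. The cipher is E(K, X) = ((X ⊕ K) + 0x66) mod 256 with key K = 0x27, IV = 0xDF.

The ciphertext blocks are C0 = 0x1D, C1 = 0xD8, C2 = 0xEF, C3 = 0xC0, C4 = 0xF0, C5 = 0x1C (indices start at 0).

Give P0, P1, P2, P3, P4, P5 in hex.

P0 = 0x43, P1 = 0x07, P2 = 0xB1, P3 = 0x1F, P4 = 0xAE, P5 = 0xC3

OFB decryption: S_i = E(K, S_{i−1}) with S_{−1} = IV; P_i = C_i ⊕ S_i.
P0: S = E(K, 0xDF) = 0x5E; 0x1D ⊕ 0x5E = 0x43.
P1: S = E(K, 0x5E) = 0xDF; 0xD8 ⊕ 0xDF = 0x07.
P2: S = E(K, 0xDF) = 0x5E; 0xEF ⊕ 0x5E = 0xB1.
P3: S = E(K, 0x5E) = 0xDF; 0xC0 ⊕ 0xDF = 0x1F.
P4: S = E(K, 0xDF) = 0x5E; 0xF0 ⊕ 0x5E = 0xAE.
P5: S = E(K, 0x5E) = 0xDF; 0x1C ⊕ 0xDF = 0xC3.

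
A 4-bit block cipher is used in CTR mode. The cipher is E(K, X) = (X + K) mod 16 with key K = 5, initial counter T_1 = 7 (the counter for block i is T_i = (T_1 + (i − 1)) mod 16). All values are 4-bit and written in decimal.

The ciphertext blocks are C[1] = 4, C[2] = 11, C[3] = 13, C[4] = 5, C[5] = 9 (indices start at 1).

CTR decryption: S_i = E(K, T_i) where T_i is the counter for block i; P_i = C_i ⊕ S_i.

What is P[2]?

P[2] = 6

P[2]: T = 8, S = E(K, T) = 13; 11 ⊕ 13 = 6.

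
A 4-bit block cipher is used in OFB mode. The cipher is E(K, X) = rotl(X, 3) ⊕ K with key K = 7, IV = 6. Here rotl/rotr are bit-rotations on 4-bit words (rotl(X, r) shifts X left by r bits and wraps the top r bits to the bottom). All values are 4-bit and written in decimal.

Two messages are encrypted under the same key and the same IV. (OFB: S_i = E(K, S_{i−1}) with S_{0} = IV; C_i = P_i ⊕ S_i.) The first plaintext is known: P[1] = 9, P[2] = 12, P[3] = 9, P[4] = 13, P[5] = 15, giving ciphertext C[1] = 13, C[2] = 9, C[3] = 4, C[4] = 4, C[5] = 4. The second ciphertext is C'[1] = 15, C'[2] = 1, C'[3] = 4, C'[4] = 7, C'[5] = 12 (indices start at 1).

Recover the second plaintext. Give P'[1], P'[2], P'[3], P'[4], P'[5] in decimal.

P'[1] = 11, P'[2] = 4, P'[3] = 9, P'[4] = 14, P'[5] = 7

In OFB with a reused IV, both messages share the same keystream S_i, so C_i ⊕ C'_i = P_i ⊕ P'_i and thus P'_i = P_i ⊕ C_i ⊕ C'_i.
P'[1]: 9 ⊕ 13 ⊕ 15 = 11.
P'[2]: 12 ⊕ 9 ⊕ 1 = 4.
P'[3]: 9 ⊕ 4 ⊕ 4 = 9.
P'[4]: 13 ⊕ 4 ⊕ 7 = 14.
P'[5]: 15 ⊕ 4 ⊕ 12 = 7.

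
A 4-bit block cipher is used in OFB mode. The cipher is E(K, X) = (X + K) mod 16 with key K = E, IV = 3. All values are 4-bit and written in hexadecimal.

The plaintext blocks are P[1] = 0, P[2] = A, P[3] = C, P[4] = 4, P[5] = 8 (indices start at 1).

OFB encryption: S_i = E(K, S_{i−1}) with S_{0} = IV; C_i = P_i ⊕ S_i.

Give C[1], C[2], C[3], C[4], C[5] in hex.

C[1]: S = E(K, 3) = 1; 0 ⊕ 1 = 1.
C[2]: S = E(K, 1) = F; A ⊕ F = 5.
C[3]: S = E(K, F) = D; C ⊕ D = 1.
C[4]: S = E(K, D) = B; 4 ⊕ B = F.
C[5]: S = E(K, B) = 9; 8 ⊕ 9 = 1.

C[1] = 1, C[2] = 5, C[3] = 1, C[4] = F, C[5] = 1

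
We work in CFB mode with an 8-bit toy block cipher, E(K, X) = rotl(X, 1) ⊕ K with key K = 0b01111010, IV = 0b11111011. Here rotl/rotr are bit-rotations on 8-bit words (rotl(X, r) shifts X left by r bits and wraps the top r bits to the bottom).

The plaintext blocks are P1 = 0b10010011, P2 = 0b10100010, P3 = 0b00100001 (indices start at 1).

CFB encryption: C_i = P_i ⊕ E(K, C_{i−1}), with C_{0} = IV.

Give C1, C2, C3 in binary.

C1: E(K, 0b11111011) = 0b10001101; 0b10010011 ⊕ 0b10001101 = 0b00011110.
C2: E(K, 0b00011110) = 0b01000110; 0b10100010 ⊕ 0b01000110 = 0b11100100.
C3: E(K, 0b11100100) = 0b10110011; 0b00100001 ⊕ 0b10110011 = 0b10010010.

C1 = 0b00011110, C2 = 0b11100100, C3 = 0b10010010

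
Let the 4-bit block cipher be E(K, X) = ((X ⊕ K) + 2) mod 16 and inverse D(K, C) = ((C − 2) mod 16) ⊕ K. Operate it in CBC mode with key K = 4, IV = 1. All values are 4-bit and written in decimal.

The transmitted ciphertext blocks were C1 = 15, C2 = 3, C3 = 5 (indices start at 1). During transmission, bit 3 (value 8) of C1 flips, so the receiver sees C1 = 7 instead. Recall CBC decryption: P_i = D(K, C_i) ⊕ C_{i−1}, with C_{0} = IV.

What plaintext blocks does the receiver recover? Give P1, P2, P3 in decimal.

P1 = 0, P2 = 2, P3 = 4

Only C1 changed, to 7. In CBC, a change in C_i garbles P_i and flips the same bit in P_{i+1}. Decrypting the received ciphertext:
P1: D(K, 7) = 1; 1 ⊕ 1 = 0.
P2: D(K, 3) = 5; 5 ⊕ 7 = 2.
P3: D(K, 5) = 7; 7 ⊕ 3 = 4.
Blocks that differ from the original plaintext: P1, P2.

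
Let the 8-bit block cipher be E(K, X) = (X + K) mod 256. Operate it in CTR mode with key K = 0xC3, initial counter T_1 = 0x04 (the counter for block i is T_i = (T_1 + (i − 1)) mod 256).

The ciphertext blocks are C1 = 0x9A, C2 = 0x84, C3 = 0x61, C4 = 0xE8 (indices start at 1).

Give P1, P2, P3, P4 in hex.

P1 = 0x5D, P2 = 0x4C, P3 = 0xA8, P4 = 0x22

CTR decryption: S_i = E(K, T_i) where T_i is the counter for block i; P_i = C_i ⊕ S_i.
P1: T = 0x04, S = E(K, T) = 0xC7; 0x9A ⊕ 0xC7 = 0x5D.
P2: T = 0x05, S = E(K, T) = 0xC8; 0x84 ⊕ 0xC8 = 0x4C.
P3: T = 0x06, S = E(K, T) = 0xC9; 0x61 ⊕ 0xC9 = 0xA8.
P4: T = 0x07, S = E(K, T) = 0xCA; 0xE8 ⊕ 0xCA = 0x22.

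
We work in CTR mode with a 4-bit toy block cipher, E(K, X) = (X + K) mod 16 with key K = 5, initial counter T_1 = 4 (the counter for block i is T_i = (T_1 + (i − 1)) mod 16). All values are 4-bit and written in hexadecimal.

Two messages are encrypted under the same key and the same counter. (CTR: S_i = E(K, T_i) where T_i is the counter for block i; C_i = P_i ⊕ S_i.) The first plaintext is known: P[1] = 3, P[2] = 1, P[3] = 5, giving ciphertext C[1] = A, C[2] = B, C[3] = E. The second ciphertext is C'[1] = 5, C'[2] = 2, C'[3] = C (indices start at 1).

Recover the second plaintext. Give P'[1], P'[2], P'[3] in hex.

P'[1] = C, P'[2] = 8, P'[3] = 7

In CTR with a reused counter, both messages share the same keystream S_i, so C_i ⊕ C'_i = P_i ⊕ P'_i and thus P'_i = P_i ⊕ C_i ⊕ C'_i.
P'[1]: 3 ⊕ A ⊕ 5 = C.
P'[2]: 1 ⊕ B ⊕ 2 = 8.
P'[3]: 5 ⊕ E ⊕ C = 7.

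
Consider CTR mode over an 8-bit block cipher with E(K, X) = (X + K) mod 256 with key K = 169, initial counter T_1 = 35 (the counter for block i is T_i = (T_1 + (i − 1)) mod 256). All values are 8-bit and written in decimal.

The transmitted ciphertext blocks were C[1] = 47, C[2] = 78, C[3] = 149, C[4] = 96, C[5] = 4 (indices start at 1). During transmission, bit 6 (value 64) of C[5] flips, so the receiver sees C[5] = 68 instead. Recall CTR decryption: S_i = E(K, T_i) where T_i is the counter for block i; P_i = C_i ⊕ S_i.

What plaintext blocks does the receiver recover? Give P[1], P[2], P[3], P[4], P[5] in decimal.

Only C[5] changed, to 68. In CTR, a change in C_i flips the same bit in P_i only; the keystream is unaffected. Decrypting the received ciphertext:
P[1]: T = 35, S = E(K, T) = 204; 47 ⊕ 204 = 227.
P[2]: T = 36, S = E(K, T) = 205; 78 ⊕ 205 = 131.
P[3]: T = 37, S = E(K, T) = 206; 149 ⊕ 206 = 91.
P[4]: T = 38, S = E(K, T) = 207; 96 ⊕ 207 = 175.
P[5]: T = 39, S = E(K, T) = 208; 68 ⊕ 208 = 148.
Blocks that differ from the original plaintext: P[5].

P[1] = 227, P[2] = 131, P[3] = 91, P[4] = 175, P[5] = 148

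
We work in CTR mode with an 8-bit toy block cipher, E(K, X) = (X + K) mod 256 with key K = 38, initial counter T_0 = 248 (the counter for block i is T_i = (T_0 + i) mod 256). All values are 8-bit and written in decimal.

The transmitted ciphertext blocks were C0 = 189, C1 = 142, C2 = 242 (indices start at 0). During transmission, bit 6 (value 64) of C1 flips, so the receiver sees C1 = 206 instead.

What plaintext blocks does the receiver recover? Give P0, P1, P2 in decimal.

CTR decryption: S_i = E(K, T_i) where T_i is the counter for block i; P_i = C_i ⊕ S_i.
Only C1 changed, to 206. In CTR, a change in C_i flips the same bit in P_i only; the keystream is unaffected. Decrypting the received ciphertext:
P0: T = 248, S = E(K, T) = 30; 189 ⊕ 30 = 163.
P1: T = 249, S = E(K, T) = 31; 206 ⊕ 31 = 209.
P2: T = 250, S = E(K, T) = 32; 242 ⊕ 32 = 210.
Blocks that differ from the original plaintext: P1.

P0 = 163, P1 = 209, P2 = 210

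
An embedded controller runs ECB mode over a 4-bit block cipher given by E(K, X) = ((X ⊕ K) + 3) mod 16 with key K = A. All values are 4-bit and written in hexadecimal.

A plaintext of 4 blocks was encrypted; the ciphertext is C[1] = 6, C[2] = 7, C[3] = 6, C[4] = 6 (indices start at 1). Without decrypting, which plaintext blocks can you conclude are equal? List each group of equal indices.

P[1] = P[3] = P[4]

ECB encrypts each block independently with the same key, so equal ciphertext blocks imply equal plaintext blocks.
C[1] = C[3] = C[4] = 6, so P[1] = P[3] = P[4].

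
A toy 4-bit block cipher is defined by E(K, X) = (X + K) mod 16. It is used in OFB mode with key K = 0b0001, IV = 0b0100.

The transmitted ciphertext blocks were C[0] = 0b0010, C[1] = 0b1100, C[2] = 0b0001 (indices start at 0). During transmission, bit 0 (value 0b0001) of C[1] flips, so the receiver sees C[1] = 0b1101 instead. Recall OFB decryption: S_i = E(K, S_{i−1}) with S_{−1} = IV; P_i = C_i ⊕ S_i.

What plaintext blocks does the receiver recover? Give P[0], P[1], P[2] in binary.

Only C[1] changed, to 0b1101. In OFB, a change in C_i flips the same bit in P_i only; the keystream is unaffected. Decrypting the received ciphertext:
P[0]: S = E(K, 0b0100) = 0b0101; 0b0010 ⊕ 0b0101 = 0b0111.
P[1]: S = E(K, 0b0101) = 0b0110; 0b1101 ⊕ 0b0110 = 0b1011.
P[2]: S = E(K, 0b0110) = 0b0111; 0b0001 ⊕ 0b0111 = 0b0110.
Blocks that differ from the original plaintext: P[1].

P[0] = 0b0111, P[1] = 0b1011, P[2] = 0b0110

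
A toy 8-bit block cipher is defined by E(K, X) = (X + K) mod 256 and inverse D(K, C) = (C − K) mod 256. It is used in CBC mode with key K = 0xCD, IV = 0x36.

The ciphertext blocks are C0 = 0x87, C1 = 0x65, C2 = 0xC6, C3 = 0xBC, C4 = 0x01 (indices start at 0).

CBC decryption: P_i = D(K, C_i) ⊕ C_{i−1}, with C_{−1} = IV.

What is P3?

P3 = 0x29

P3: D(K, 0xBC) = 0xEF; 0xEF ⊕ 0xC6 = 0x29.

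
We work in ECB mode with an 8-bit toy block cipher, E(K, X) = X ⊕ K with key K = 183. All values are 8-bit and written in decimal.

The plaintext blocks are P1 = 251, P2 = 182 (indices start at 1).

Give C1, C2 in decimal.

C1 = 76, C2 = 1

ECB encryption: C_i = E(K, P_i).
C1: E(K, 251) = 76.
C2: E(K, 182) = 1.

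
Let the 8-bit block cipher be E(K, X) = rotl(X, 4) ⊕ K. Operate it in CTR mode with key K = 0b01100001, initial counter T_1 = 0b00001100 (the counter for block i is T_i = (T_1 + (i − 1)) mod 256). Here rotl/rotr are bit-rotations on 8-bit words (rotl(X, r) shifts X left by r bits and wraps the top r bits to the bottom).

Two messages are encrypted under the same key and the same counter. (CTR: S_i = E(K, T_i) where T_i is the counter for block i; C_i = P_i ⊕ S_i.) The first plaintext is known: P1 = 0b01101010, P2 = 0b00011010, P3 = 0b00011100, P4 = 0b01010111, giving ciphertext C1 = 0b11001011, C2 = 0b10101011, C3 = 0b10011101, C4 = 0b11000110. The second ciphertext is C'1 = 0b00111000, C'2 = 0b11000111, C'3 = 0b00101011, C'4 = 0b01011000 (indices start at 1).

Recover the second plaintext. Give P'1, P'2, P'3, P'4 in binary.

In CTR with a reused counter, both messages share the same keystream S_i, so C_i ⊕ C'_i = P_i ⊕ P'_i and thus P'_i = P_i ⊕ C_i ⊕ C'_i.
P'1: 0b01101010 ⊕ 0b11001011 ⊕ 0b00111000 = 0b10011001.
P'2: 0b00011010 ⊕ 0b10101011 ⊕ 0b11000111 = 0b01110110.
P'3: 0b00011100 ⊕ 0b10011101 ⊕ 0b00101011 = 0b10101010.
P'4: 0b01010111 ⊕ 0b11000110 ⊕ 0b01011000 = 0b11001001.

P'1 = 0b10011001, P'2 = 0b01110110, P'3 = 0b10101010, P'4 = 0b11001001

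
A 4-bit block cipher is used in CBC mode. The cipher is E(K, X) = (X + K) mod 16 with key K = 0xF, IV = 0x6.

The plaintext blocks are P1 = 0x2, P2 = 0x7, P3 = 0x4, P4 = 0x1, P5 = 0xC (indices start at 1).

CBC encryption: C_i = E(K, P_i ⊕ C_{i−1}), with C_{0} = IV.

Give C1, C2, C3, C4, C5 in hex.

C1 = 0x3, C2 = 0x3, C3 = 0x6, C4 = 0x6, C5 = 0x9

C1: P1 ⊕ 0x6 = 0x4; E(K, 0x4) = 0x3.
C2: P2 ⊕ 0x3 = 0x4; E(K, 0x4) = 0x3.
C3: P3 ⊕ 0x3 = 0x7; E(K, 0x7) = 0x6.
C4: P4 ⊕ 0x6 = 0x7; E(K, 0x7) = 0x6.
C5: P5 ⊕ 0x6 = 0xA; E(K, 0xA) = 0x9.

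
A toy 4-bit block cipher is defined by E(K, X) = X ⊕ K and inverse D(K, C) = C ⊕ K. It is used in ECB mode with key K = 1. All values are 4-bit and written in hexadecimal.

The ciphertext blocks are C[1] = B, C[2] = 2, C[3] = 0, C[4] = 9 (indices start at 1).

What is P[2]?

P[2] = 3

ECB decryption: P_i = D(K, C_i).
P[2]: D(K, 2) = 3.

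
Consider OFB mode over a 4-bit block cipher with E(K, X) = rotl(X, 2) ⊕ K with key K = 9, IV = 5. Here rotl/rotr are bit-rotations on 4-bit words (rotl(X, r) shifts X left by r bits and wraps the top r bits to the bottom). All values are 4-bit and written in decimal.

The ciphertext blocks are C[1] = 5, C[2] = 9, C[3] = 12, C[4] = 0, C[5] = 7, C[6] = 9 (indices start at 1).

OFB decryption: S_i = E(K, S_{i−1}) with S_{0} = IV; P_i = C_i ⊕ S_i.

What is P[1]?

P[1]: S = E(K, 5) = 12; 5 ⊕ 12 = 9.

P[1] = 9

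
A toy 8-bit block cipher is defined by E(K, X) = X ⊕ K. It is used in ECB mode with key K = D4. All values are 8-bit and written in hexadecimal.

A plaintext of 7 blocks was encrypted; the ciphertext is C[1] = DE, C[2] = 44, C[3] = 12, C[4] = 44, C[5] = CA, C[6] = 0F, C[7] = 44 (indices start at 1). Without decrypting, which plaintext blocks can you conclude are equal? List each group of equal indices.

P[2] = P[4] = P[7]

ECB encrypts each block independently with the same key, so equal ciphertext blocks imply equal plaintext blocks.
C[2] = C[4] = C[7] = 44, so P[2] = P[4] = P[7].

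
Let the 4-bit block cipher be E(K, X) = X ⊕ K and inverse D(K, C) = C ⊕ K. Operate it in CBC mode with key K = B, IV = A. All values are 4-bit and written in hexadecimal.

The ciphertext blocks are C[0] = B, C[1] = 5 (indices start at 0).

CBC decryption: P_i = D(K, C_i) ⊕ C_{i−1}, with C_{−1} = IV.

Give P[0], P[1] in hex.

P[0] = A, P[1] = 5

P[0]: D(K, B) = 0; 0 ⊕ A = A.
P[1]: D(K, 5) = E; E ⊕ B = 5.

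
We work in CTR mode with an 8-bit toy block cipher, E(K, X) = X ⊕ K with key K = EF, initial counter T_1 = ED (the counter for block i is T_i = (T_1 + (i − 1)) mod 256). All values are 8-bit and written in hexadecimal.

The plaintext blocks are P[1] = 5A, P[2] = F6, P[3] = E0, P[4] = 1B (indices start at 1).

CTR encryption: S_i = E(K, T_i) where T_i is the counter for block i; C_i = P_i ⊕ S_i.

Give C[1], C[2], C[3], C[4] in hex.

C[1] = 58, C[2] = F7, C[3] = E0, C[4] = 04

C[1]: T = ED, S = E(K, T) = 02; 5A ⊕ 02 = 58.
C[2]: T = EE, S = E(K, T) = 01; F6 ⊕ 01 = F7.
C[3]: T = EF, S = E(K, T) = 00; E0 ⊕ 00 = E0.
C[4]: T = F0, S = E(K, T) = 1F; 1B ⊕ 1F = 04.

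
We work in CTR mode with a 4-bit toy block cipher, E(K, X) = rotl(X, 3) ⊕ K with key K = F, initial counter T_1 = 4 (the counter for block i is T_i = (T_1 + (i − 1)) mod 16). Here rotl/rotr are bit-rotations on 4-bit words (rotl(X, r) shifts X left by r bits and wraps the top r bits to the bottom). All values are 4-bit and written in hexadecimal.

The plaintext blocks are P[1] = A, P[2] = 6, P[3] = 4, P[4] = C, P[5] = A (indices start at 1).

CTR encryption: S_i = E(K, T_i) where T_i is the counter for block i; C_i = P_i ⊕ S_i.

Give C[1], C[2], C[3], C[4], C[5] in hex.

C[1]: T = 4, S = E(K, T) = D; A ⊕ D = 7.
C[2]: T = 5, S = E(K, T) = 5; 6 ⊕ 5 = 3.
C[3]: T = 6, S = E(K, T) = C; 4 ⊕ C = 8.
C[4]: T = 7, S = E(K, T) = 4; C ⊕ 4 = 8.
C[5]: T = 8, S = E(K, T) = B; A ⊕ B = 1.

C[1] = 7, C[2] = 3, C[3] = 8, C[4] = 8, C[5] = 1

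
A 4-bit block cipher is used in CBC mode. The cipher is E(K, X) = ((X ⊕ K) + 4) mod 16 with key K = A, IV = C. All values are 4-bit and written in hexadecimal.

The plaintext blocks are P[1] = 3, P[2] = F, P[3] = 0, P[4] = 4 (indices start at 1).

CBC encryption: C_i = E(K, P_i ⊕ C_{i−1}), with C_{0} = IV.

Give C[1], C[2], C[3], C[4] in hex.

C[1] = 9, C[2] = 0, C[3] = E, C[4] = 4

C[1]: P[1] ⊕ C = F; E(K, F) = 9.
C[2]: P[2] ⊕ 9 = 6; E(K, 6) = 0.
C[3]: P[3] ⊕ 0 = 0; E(K, 0) = E.
C[4]: P[4] ⊕ E = A; E(K, A) = 4.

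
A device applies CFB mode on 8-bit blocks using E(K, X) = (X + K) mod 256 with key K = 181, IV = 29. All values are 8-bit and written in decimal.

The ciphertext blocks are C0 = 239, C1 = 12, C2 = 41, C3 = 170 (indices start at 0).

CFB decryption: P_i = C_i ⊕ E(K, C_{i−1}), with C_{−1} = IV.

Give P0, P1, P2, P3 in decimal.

P0 = 61, P1 = 168, P2 = 232, P3 = 116

P0: E(K, 29) = 210; 239 ⊕ 210 = 61.
P1: E(K, 239) = 164; 12 ⊕ 164 = 168.
P2: E(K, 12) = 193; 41 ⊕ 193 = 232.
P3: E(K, 41) = 222; 170 ⊕ 222 = 116.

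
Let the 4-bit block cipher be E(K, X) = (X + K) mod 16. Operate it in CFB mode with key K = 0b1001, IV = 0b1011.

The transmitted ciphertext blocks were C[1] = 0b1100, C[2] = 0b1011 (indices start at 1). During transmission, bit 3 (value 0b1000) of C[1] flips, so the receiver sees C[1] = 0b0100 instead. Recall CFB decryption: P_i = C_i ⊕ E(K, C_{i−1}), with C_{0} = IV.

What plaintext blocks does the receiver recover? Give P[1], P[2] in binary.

P[1] = 0b0000, P[2] = 0b0110

Only C[1] changed, to 0b0100. In CFB, a change in C_i flips the same bit in P_i and garbles P_{i+1}. Decrypting the received ciphertext:
P[1]: E(K, 0b1011) = 0b0100; 0b0100 ⊕ 0b0100 = 0b0000.
P[2]: E(K, 0b0100) = 0b1101; 0b1011 ⊕ 0b1101 = 0b0110.
Blocks that differ from the original plaintext: P[1], P[2].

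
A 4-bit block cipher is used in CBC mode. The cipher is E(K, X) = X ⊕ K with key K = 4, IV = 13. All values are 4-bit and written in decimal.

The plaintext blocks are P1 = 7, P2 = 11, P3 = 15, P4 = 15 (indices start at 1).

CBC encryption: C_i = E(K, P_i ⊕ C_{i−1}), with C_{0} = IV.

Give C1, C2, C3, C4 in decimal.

C1 = 14, C2 = 1, C3 = 10, C4 = 1

C1: P1 ⊕ 13 = 10; E(K, 10) = 14.
C2: P2 ⊕ 14 = 5; E(K, 5) = 1.
C3: P3 ⊕ 1 = 14; E(K, 14) = 10.
C4: P4 ⊕ 10 = 5; E(K, 5) = 1.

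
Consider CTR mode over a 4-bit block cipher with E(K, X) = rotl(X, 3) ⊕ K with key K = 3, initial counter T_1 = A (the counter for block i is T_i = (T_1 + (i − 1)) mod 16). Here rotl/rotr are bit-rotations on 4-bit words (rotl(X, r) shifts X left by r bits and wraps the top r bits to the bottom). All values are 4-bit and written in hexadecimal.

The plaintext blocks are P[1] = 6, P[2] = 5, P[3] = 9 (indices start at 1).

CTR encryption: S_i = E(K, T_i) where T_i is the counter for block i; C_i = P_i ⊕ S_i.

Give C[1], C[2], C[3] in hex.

C[1]: T = A, S = E(K, T) = 6; 6 ⊕ 6 = 0.
C[2]: T = B, S = E(K, T) = E; 5 ⊕ E = B.
C[3]: T = C, S = E(K, T) = 5; 9 ⊕ 5 = C.

C[1] = 0, C[2] = B, C[3] = C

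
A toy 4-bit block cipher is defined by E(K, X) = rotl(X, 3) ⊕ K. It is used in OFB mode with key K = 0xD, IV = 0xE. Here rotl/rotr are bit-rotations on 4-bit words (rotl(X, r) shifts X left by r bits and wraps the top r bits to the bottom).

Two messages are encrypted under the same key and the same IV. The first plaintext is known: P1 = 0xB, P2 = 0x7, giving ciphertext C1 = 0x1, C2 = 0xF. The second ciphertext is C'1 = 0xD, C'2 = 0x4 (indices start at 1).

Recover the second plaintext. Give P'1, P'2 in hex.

In OFB with a reused IV, both messages share the same keystream S_i, so C_i ⊕ C'_i = P_i ⊕ P'_i and thus P'_i = P_i ⊕ C_i ⊕ C'_i.
P'1: 0xB ⊕ 0x1 ⊕ 0xD = 0x7.
P'2: 0x7 ⊕ 0xF ⊕ 0x4 = 0xC.

P'1 = 0x7, P'2 = 0xC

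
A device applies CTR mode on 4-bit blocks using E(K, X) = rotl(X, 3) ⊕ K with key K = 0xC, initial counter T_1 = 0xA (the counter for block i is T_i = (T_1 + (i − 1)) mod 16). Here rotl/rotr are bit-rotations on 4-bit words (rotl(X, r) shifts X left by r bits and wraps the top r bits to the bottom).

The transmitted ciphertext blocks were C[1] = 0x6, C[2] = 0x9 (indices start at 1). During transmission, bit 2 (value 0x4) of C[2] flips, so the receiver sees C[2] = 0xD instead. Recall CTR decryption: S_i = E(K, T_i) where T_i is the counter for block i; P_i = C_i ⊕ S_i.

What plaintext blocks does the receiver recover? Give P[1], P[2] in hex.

Only C[2] changed, to 0xD. In CTR, a change in C_i flips the same bit in P_i only; the keystream is unaffected. Decrypting the received ciphertext:
P[1]: T = 0xA, S = E(K, T) = 0x9; 0x6 ⊕ 0x9 = 0xF.
P[2]: T = 0xB, S = E(K, T) = 0x1; 0xD ⊕ 0x1 = 0xC.
Blocks that differ from the original plaintext: P[2].

P[1] = 0xF, P[2] = 0xC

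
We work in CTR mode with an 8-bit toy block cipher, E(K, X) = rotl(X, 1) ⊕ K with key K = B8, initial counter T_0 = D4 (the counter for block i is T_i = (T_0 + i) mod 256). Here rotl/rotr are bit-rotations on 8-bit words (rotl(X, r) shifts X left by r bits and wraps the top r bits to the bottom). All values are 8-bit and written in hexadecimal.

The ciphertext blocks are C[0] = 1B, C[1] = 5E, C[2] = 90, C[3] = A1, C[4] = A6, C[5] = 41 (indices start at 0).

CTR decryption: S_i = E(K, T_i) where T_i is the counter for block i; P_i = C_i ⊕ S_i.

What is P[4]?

P[4] = AF

P[4]: T = D8, S = E(K, T) = 09; A6 ⊕ 09 = AF.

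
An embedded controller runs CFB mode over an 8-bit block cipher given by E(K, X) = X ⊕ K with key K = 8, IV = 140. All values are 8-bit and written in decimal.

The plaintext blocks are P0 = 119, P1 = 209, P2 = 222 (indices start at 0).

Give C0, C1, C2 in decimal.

CFB encryption: C_i = P_i ⊕ E(K, C_{i−1}), with C_{−1} = IV.
C0: E(K, 140) = 132; 119 ⊕ 132 = 243.
C1: E(K, 243) = 251; 209 ⊕ 251 = 42.
C2: E(K, 42) = 34; 222 ⊕ 34 = 252.

C0 = 243, C1 = 42, C2 = 252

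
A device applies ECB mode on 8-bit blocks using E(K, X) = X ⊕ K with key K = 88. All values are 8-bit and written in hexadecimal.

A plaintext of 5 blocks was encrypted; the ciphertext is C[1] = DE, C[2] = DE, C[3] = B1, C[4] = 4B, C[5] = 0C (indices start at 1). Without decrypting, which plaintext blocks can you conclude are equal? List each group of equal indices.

P[1] = P[2]

ECB encrypts each block independently with the same key, so equal ciphertext blocks imply equal plaintext blocks.
C[1] = C[2] = DE, so P[1] = P[2].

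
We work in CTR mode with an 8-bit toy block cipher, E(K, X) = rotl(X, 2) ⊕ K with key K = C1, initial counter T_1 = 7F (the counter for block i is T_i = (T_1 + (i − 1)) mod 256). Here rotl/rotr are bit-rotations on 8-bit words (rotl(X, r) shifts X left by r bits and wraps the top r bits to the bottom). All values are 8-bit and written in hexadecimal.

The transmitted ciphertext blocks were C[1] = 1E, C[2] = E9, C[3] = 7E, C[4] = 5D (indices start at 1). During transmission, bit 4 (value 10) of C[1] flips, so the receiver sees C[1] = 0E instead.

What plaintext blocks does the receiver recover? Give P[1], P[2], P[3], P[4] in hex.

P[1] = 32, P[2] = 2A, P[3] = B9, P[4] = 96

CTR decryption: S_i = E(K, T_i) where T_i is the counter for block i; P_i = C_i ⊕ S_i.
Only C[1] changed, to 0E. In CTR, a change in C_i flips the same bit in P_i only; the keystream is unaffected. Decrypting the received ciphertext:
P[1]: T = 7F, S = E(K, T) = 3C; 0E ⊕ 3C = 32.
P[2]: T = 80, S = E(K, T) = C3; E9 ⊕ C3 = 2A.
P[3]: T = 81, S = E(K, T) = C7; 7E ⊕ C7 = B9.
P[4]: T = 82, S = E(K, T) = CB; 5D ⊕ CB = 96.
Blocks that differ from the original plaintext: P[1].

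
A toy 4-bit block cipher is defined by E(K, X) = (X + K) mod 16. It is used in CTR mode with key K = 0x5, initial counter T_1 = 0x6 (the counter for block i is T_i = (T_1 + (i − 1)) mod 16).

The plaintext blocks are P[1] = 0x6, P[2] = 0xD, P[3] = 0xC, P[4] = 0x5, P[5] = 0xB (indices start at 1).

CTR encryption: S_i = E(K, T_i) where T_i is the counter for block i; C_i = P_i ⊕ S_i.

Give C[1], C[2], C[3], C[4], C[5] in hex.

C[1]: T = 0x6, S = E(K, T) = 0xB; 0x6 ⊕ 0xB = 0xD.
C[2]: T = 0x7, S = E(K, T) = 0xC; 0xD ⊕ 0xC = 0x1.
C[3]: T = 0x8, S = E(K, T) = 0xD; 0xC ⊕ 0xD = 0x1.
C[4]: T = 0x9, S = E(K, T) = 0xE; 0x5 ⊕ 0xE = 0xB.
C[5]: T = 0xA, S = E(K, T) = 0xF; 0xB ⊕ 0xF = 0x4.

C[1] = 0xD, C[2] = 0x1, C[3] = 0x1, C[4] = 0xB, C[5] = 0x4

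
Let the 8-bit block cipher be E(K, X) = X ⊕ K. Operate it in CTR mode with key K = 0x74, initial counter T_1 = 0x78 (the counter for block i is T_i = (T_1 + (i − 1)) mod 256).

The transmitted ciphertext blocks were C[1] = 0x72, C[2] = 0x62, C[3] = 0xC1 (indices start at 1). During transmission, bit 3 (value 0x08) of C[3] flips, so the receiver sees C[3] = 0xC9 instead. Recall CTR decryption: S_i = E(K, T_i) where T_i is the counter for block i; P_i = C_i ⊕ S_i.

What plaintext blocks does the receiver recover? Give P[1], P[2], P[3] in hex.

Only C[3] changed, to 0xC9. In CTR, a change in C_i flips the same bit in P_i only; the keystream is unaffected. Decrypting the received ciphertext:
P[1]: T = 0x78, S = E(K, T) = 0x0C; 0x72 ⊕ 0x0C = 0x7E.
P[2]: T = 0x79, S = E(K, T) = 0x0D; 0x62 ⊕ 0x0D = 0x6F.
P[3]: T = 0x7A, S = E(K, T) = 0x0E; 0xC9 ⊕ 0x0E = 0xC7.
Blocks that differ from the original plaintext: P[3].

P[1] = 0x7E, P[2] = 0x6F, P[3] = 0xC7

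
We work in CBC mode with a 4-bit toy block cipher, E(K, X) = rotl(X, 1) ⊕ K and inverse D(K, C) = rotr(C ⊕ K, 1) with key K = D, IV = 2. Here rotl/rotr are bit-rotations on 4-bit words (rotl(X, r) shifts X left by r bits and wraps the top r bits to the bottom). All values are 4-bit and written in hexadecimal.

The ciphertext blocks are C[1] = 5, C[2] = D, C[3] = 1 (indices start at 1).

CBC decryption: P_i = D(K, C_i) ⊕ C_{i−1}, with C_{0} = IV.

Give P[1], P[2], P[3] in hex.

P[1] = 6, P[2] = 5, P[3] = B

P[1]: D(K, 5) = 4; 4 ⊕ 2 = 6.
P[2]: D(K, D) = 0; 0 ⊕ 5 = 5.
P[3]: D(K, 1) = 6; 6 ⊕ D = B.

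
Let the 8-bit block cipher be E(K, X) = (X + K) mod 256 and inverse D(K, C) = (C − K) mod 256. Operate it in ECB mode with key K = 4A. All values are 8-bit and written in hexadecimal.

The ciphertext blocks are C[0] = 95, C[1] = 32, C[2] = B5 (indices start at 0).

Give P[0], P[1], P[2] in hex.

ECB decryption: P_i = D(K, C_i).
P[0]: D(K, 95) = 4B.
P[1]: D(K, 32) = E8.
P[2]: D(K, B5) = 6B.

P[0] = 4B, P[1] = E8, P[2] = 6B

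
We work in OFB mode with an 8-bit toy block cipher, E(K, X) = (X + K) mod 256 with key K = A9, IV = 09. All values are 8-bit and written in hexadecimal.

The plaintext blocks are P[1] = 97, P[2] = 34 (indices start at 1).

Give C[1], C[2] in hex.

OFB encryption: S_i = E(K, S_{i−1}) with S_{0} = IV; C_i = P_i ⊕ S_i.
C[1]: S = E(K, 09) = B2; 97 ⊕ B2 = 25.
C[2]: S = E(K, B2) = 5B; 34 ⊕ 5B = 6F.

C[1] = 25, C[2] = 6F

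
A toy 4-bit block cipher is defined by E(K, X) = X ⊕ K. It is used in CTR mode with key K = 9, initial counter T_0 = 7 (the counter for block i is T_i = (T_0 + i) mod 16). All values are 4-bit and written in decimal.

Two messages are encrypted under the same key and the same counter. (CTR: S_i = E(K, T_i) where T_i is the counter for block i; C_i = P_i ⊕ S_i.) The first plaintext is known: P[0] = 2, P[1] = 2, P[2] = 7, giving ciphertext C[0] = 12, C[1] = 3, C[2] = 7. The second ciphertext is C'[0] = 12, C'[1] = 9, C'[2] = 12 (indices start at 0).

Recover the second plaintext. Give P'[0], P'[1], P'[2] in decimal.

P'[0] = 2, P'[1] = 8, P'[2] = 12

In CTR with a reused counter, both messages share the same keystream S_i, so C_i ⊕ C'_i = P_i ⊕ P'_i and thus P'_i = P_i ⊕ C_i ⊕ C'_i.
P'[0]: 2 ⊕ 12 ⊕ 12 = 2.
P'[1]: 2 ⊕ 3 ⊕ 9 = 8.
P'[2]: 7 ⊕ 7 ⊕ 12 = 12.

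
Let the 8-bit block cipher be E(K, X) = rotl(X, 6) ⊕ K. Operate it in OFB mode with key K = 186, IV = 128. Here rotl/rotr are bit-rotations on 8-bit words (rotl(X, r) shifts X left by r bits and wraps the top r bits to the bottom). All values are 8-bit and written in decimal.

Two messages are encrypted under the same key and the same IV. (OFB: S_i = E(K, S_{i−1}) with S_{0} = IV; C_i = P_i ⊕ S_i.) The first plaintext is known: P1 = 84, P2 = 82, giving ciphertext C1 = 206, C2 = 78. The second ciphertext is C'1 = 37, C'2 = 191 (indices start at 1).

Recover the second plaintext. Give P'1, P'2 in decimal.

P'1 = 191, P'2 = 163

In OFB with a reused IV, both messages share the same keystream S_i, so C_i ⊕ C'_i = P_i ⊕ P'_i and thus P'_i = P_i ⊕ C_i ⊕ C'_i.
P'1: 84 ⊕ 206 ⊕ 37 = 191.
P'2: 82 ⊕ 78 ⊕ 191 = 163.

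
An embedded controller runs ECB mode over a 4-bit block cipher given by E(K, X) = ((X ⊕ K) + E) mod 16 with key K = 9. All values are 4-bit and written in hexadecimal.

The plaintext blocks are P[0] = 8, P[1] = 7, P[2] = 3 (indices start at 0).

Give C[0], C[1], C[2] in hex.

C[0] = F, C[1] = C, C[2] = 8

ECB encryption: C_i = E(K, P_i).
C[0]: E(K, 8) = F.
C[1]: E(K, 7) = C.
C[2]: E(K, 3) = 8.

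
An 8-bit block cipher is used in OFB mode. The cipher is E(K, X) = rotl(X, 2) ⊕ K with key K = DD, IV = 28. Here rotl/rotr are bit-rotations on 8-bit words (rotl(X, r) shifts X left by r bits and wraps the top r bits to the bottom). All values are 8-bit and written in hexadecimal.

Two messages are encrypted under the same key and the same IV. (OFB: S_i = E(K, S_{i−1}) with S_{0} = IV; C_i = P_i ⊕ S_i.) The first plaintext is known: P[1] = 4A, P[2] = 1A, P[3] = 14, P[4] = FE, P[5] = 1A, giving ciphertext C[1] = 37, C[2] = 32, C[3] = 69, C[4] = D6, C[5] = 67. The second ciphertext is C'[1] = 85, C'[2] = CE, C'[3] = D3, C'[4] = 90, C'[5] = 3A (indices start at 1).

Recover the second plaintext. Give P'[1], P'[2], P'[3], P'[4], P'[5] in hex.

In OFB with a reused IV, both messages share the same keystream S_i, so C_i ⊕ C'_i = P_i ⊕ P'_i and thus P'_i = P_i ⊕ C_i ⊕ C'_i.
P'[1]: 4A ⊕ 37 ⊕ 85 = F8.
P'[2]: 1A ⊕ 32 ⊕ CE = E6.
P'[3]: 14 ⊕ 69 ⊕ D3 = AE.
P'[4]: FE ⊕ D6 ⊕ 90 = B8.
P'[5]: 1A ⊕ 67 ⊕ 3A = 47.

P'[1] = F8, P'[2] = E6, P'[3] = AE, P'[4] = B8, P'[5] = 47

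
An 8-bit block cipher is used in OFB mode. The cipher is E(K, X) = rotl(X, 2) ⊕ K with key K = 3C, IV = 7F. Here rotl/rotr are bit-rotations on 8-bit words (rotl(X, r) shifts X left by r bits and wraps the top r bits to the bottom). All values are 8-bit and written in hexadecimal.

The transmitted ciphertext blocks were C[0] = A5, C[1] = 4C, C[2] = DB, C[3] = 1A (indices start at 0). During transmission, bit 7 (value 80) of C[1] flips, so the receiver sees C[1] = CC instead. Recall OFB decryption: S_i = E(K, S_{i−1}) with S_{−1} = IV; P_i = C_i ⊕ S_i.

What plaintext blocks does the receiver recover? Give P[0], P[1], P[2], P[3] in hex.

P[0] = 64, P[1] = F7, P[2] = 0B, P[3] = 65

Only C[1] changed, to CC. In OFB, a change in C_i flips the same bit in P_i only; the keystream is unaffected. Decrypting the received ciphertext:
P[0]: S = E(K, 7F) = C1; A5 ⊕ C1 = 64.
P[1]: S = E(K, C1) = 3B; CC ⊕ 3B = F7.
P[2]: S = E(K, 3B) = D0; DB ⊕ D0 = 0B.
P[3]: S = E(K, D0) = 7F; 1A ⊕ 7F = 65.
Blocks that differ from the original plaintext: P[1].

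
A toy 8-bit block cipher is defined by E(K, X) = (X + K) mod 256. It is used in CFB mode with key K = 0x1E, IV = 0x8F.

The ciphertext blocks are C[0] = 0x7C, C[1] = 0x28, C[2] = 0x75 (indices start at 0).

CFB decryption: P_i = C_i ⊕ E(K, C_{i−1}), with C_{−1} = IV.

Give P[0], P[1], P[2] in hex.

P[0] = 0xD1, P[1] = 0xB2, P[2] = 0x33

P[0]: E(K, 0x8F) = 0xAD; 0x7C ⊕ 0xAD = 0xD1.
P[1]: E(K, 0x7C) = 0x9A; 0x28 ⊕ 0x9A = 0xB2.
P[2]: E(K, 0x28) = 0x46; 0x75 ⊕ 0x46 = 0x33.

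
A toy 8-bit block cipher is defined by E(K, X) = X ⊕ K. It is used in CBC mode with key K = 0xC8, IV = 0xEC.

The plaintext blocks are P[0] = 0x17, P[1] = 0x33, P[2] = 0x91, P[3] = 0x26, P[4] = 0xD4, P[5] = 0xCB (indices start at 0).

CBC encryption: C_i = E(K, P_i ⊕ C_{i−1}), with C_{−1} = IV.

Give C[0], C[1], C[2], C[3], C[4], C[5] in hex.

C[0]: P[0] ⊕ 0xEC = 0xFB; E(K, 0xFB) = 0x33.
C[1]: P[1] ⊕ 0x33 = 0x00; E(K, 0x00) = 0xC8.
C[2]: P[2] ⊕ 0xC8 = 0x59; E(K, 0x59) = 0x91.
C[3]: P[3] ⊕ 0x91 = 0xB7; E(K, 0xB7) = 0x7F.
C[4]: P[4] ⊕ 0x7F = 0xAB; E(K, 0xAB) = 0x63.
C[5]: P[5] ⊕ 0x63 = 0xA8; E(K, 0xA8) = 0x60.

C[0] = 0x33, C[1] = 0xC8, C[2] = 0x91, C[3] = 0x7F, C[4] = 0x63, C[5] = 0x60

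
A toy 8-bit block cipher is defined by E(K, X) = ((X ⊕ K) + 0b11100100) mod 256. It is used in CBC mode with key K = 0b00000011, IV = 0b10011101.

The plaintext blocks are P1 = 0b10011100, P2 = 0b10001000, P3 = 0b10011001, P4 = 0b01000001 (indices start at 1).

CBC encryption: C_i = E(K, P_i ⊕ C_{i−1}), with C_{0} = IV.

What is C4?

C1: P1 ⊕ 0b10011101 = 0b00000001; E(K, 0b00000001) = 0b11100110.
C2: P2 ⊕ 0b11100110 = 0b01101110; E(K, 0b01101110) = 0b01010001.
C3: P3 ⊕ 0b01010001 = 0b11001000; E(K, 0b11001000) = 0b10101111.
C4: P4 ⊕ 0b10101111 = 0b11101110; E(K, 0b11101110) = 0b11010001.

C4 = 0b11010001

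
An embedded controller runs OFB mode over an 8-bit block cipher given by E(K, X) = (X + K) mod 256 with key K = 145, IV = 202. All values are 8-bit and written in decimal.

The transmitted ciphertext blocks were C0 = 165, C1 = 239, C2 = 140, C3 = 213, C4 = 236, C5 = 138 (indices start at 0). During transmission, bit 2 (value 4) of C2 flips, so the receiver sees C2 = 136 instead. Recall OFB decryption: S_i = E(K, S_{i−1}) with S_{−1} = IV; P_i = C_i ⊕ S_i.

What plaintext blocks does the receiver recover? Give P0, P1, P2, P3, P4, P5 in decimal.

Only C2 changed, to 136. In OFB, a change in C_i flips the same bit in P_i only; the keystream is unaffected. Decrypting the received ciphertext:
P0: S = E(K, 202) = 91; 165 ⊕ 91 = 254.
P1: S = E(K, 91) = 236; 239 ⊕ 236 = 3.
P2: S = E(K, 236) = 125; 136 ⊕ 125 = 245.
P3: S = E(K, 125) = 14; 213 ⊕ 14 = 219.
P4: S = E(K, 14) = 159; 236 ⊕ 159 = 115.
P5: S = E(K, 159) = 48; 138 ⊕ 48 = 186.
Blocks that differ from the original plaintext: P2.

P0 = 254, P1 = 3, P2 = 245, P3 = 219, P4 = 115, P5 = 186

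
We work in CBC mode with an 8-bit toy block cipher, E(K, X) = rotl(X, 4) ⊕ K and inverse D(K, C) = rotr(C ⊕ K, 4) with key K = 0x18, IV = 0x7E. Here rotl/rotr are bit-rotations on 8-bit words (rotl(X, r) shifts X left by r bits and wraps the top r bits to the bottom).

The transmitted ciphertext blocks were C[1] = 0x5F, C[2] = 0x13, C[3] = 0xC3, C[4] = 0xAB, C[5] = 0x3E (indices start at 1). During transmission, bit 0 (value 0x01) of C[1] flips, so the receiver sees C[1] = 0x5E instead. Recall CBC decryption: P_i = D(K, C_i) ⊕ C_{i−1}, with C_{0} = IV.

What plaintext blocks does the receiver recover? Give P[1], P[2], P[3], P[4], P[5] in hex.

P[1] = 0x1A, P[2] = 0xEE, P[3] = 0xAE, P[4] = 0xF8, P[5] = 0xC9

Only C[1] changed, to 0x5E. In CBC, a change in C_i garbles P_i and flips the same bit in P_{i+1}. Decrypting the received ciphertext:
P[1]: D(K, 0x5E) = 0x64; 0x64 ⊕ 0x7E = 0x1A.
P[2]: D(K, 0x13) = 0xB0; 0xB0 ⊕ 0x5E = 0xEE.
P[3]: D(K, 0xC3) = 0xBD; 0xBD ⊕ 0x13 = 0xAE.
P[4]: D(K, 0xAB) = 0x3B; 0x3B ⊕ 0xC3 = 0xF8.
P[5]: D(K, 0x3E) = 0x62; 0x62 ⊕ 0xAB = 0xC9.
Blocks that differ from the original plaintext: P[1], P[2].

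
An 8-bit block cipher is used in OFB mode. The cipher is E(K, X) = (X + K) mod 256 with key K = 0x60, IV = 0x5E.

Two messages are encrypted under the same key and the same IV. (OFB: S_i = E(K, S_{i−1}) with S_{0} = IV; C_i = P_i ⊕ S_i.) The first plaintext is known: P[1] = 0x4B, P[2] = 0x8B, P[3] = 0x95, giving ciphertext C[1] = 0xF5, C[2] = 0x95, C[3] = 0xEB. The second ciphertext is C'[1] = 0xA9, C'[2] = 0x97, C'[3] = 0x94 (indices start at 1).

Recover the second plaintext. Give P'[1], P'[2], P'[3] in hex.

P'[1] = 0x17, P'[2] = 0x89, P'[3] = 0xEA

In OFB with a reused IV, both messages share the same keystream S_i, so C_i ⊕ C'_i = P_i ⊕ P'_i and thus P'_i = P_i ⊕ C_i ⊕ C'_i.
P'[1]: 0x4B ⊕ 0xF5 ⊕ 0xA9 = 0x17.
P'[2]: 0x8B ⊕ 0x95 ⊕ 0x97 = 0x89.
P'[3]: 0x95 ⊕ 0xEB ⊕ 0x94 = 0xEA.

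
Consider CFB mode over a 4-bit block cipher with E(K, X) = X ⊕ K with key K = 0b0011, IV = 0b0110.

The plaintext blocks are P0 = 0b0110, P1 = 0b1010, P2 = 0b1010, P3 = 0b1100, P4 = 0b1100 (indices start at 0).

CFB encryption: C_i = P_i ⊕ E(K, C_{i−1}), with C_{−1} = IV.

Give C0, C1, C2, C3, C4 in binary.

C0: E(K, 0b0110) = 0b0101; 0b0110 ⊕ 0b0101 = 0b0011.
C1: E(K, 0b0011) = 0b0000; 0b1010 ⊕ 0b0000 = 0b1010.
C2: E(K, 0b1010) = 0b1001; 0b1010 ⊕ 0b1001 = 0b0011.
C3: E(K, 0b0011) = 0b0000; 0b1100 ⊕ 0b0000 = 0b1100.
C4: E(K, 0b1100) = 0b1111; 0b1100 ⊕ 0b1111 = 0b0011.

C0 = 0b0011, C1 = 0b1010, C2 = 0b0011, C3 = 0b1100, C4 = 0b0011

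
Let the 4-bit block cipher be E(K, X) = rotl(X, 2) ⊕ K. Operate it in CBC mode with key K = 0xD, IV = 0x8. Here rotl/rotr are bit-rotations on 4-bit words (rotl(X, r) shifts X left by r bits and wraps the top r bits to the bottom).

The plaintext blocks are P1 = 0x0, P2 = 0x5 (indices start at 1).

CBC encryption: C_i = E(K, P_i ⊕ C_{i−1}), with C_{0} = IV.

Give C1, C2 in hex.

C1 = 0xF, C2 = 0x7

C1: P1 ⊕ 0x8 = 0x8; E(K, 0x8) = 0xF.
C2: P2 ⊕ 0xF = 0xA; E(K, 0xA) = 0x7.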